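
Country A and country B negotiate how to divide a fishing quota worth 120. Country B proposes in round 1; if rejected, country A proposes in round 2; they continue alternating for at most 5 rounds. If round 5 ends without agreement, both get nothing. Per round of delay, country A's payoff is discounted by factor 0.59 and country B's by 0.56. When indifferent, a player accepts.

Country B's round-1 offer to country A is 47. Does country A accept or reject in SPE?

Round 5 (country B proposes): rejection yields 0 for country A; country B offers 0 and keeps 120.
Round 4 (country A proposes): country B can get 120 next round, worth 0.56 × 120 = 67.2 now. Country A offers 67.2 and keeps 120 − 67.2 = 52.8.
Round 3 (country B proposes): country A can get 52.8 next round, worth 0.59 × 52.8 = 31.152 now; country B offers that and keeps 88.848.
Round 2 (country A proposes): country B can get 88.848 next round, worth 0.56 × 88.848 = 49.75488 now, so country A offers 49.75488, keeping 70.24512.
So by rejecting in round 1, country A gets 70.24512 next round, worth 0.59 × 70.24512 = 41.4446208 now.
Offer 47 ≥ 41.4446208, so country A accepts.

Accept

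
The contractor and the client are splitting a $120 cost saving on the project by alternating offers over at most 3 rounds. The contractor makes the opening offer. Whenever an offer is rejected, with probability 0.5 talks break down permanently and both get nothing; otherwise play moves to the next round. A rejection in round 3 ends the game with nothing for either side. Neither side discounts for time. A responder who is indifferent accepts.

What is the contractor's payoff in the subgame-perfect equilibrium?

Round 3 (the contractor proposes): the client will accept anything ≥ 0, so the contractor offers 0 and keeps 120.
Round 2 (the client proposes): rejecting gives the contractor an expected 0.5 × 120 = 60. The client offers 60 and keeps 120 − 60 = 60.
Round 1 (the contractor proposes): rejecting gives the client an expected 0.5 × 60 = 30; the contractor offers that and keeps 90.

90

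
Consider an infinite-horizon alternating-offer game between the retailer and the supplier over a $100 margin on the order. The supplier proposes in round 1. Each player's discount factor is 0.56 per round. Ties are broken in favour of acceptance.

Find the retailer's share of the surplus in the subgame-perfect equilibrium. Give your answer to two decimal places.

35.90

Let x be the supplier's share when the supplier proposes and y be the retailer's share when the retailer proposes.
The retailer accepts iff offered ≥ 0.56·y, so x = 100 − 0.56y. Symmetrically y = 100 − 0.56x.
Substituting: x = 100 − 0.56(100 − 0.56x), giving x(1 − 0.56·0.56) = 100(1 − 0.56).
So x = 100 × 0.44 / 0.6864 ≈ 64.1026, and the retailer receives 100 − x ≈ 35.8974.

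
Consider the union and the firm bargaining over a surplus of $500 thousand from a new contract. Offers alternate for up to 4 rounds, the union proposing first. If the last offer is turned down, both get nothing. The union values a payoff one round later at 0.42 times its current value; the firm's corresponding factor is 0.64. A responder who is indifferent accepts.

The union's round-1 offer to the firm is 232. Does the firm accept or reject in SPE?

Reject

Round 4 (the firm proposes): rejection yields 0 for the union; the firm offers 0 and keeps 500.
Round 3 (the union proposes): the firm can get 500 next round, worth 0.64 × 500 = 320 now, so the union offers 320, keeping 180.
Round 2 (the firm proposes): the union can get 180 next round, worth 0.42 × 180 = 75.6 now, so the firm offers 75.6, keeping 424.4.
So by rejecting in round 1, the firm gets 424.4 next round, worth 0.64 × 424.4 = 271.616 now.
Offer 232 < 271.616, so the firm rejects.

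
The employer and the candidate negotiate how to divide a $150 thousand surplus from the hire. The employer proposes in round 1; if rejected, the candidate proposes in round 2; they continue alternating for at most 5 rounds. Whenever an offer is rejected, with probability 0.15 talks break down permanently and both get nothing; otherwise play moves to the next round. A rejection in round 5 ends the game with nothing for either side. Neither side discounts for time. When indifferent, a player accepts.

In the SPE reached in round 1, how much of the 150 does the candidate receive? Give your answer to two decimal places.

Round 5 (the employer proposes): rejection yields 0 for the candidate; the employer offers 0 and keeps 150.
Round 4 (the candidate proposes): rejecting gives the employer an expected 0.85 × 150 = 127.5, so the candidate offers 127.5, keeping 22.5.
Round 3 (the employer proposes): rejecting gives the candidate an expected 0.85 × 22.5 = 19.125; the employer offers that and keeps 130.875.
Round 2 (the candidate proposes): rejecting gives the employer an expected 0.85 × 130.875 = 111.24375. The candidate offers 111.24375 and keeps 150 − 111.24375 = 38.75625.
Round 1 (the employer proposes): rejecting gives the candidate an expected 0.85 × 38.75625 = 32.9428125; the employer offers that and keeps 117.0571875.

32.94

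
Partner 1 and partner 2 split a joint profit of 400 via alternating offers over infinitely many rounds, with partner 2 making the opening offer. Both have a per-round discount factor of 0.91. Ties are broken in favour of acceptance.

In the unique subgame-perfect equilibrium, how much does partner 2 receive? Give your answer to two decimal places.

209.42

When partner 2 proposes, partner 1 accepts any offer worth at least 0.91 times what partner 1 would get by proposing next round; and vice versa.
This gives x = 400 − 0.91y and y = 400 − 0.91x, where x and y are each side's share when it proposes.
Hence (1 − 0.91·0.91)x = 400(1 − 0.91), i.e. 0.1719·x = 36.
x ≈ 209.4241; partner 1's share is 400 − x ≈ 190.5759.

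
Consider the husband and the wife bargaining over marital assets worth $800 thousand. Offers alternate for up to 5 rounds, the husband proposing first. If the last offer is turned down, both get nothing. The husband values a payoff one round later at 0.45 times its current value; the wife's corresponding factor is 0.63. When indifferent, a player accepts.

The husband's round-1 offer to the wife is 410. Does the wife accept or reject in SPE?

Accept

Work out the wife's continuation value if the offer is rejected.
Round 5 (the husband proposes): the wife will accept anything ≥ 0, so the husband offers 0 and keeps 800.
Round 4 (the wife proposes): the husband can get 800 next round, worth 0.45 × 800 = 360 now, so the wife offers 360, keeping 440.
Round 3 (the husband proposes): the wife can get 440 next round, worth 0.63 × 440 = 277.2 now; the husband offers that and keeps 522.8.
Round 2 (the wife proposes): the husband can get 522.8 next round, worth 0.45 × 522.8 = 235.26 now, so the wife offers 235.26, keeping 564.74.
So by rejecting in round 1, the wife gets 564.74 next round, worth 0.63 × 564.74 = 355.7862 now.
Offer 410 ≥ 355.7862, so the wife accepts.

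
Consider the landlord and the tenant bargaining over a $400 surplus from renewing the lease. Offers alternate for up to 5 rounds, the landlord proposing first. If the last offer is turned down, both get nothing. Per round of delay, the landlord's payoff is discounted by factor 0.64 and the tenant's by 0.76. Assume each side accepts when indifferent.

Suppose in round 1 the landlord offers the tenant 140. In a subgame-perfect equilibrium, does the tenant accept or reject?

Round 5 (the landlord proposes): the tenant will accept anything ≥ 0, so the landlord offers 0 and keeps 400.
Round 4 (the tenant proposes): the landlord can get 400 next round, worth 0.64 × 400 = 256 now. The tenant offers 256 and keeps 400 − 256 = 144.
Round 3 (the landlord proposes): the tenant can get 144 next round, worth 0.76 × 144 = 109.44 now, so the landlord offers 109.44, keeping 290.56.
Round 2 (the tenant proposes): the landlord can get 290.56 next round, worth 0.64 × 290.56 = 185.9584 now. The tenant offers 185.9584 and keeps 400 − 185.9584 = 214.0416.
So by rejecting in round 1, the tenant gets 214.0416 next round, worth 0.76 × 214.0416 = 162.671616 now.
Offer 140 < 162.671616, so the tenant rejects.

Reject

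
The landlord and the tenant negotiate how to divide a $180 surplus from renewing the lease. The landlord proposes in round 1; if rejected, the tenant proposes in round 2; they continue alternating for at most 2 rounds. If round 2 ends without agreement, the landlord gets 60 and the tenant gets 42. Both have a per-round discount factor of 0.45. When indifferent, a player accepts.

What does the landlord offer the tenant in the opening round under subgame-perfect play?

Work backward from the last round.
Round 2 (the tenant proposes): the landlord gets 60 if talks fail, so the tenant offers 60 and keeps 120.
Round 1 (the landlord proposes): the tenant can get 120 next round, worth 0.45 × 120 = 54 now, so the landlord offers 54, keeping 126.

54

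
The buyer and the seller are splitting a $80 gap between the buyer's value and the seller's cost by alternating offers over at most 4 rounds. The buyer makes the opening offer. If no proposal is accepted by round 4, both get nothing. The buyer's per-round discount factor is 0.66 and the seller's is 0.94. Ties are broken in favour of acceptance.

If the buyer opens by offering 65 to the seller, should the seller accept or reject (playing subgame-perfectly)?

Reject

Round 4 (the seller proposes): rejection yields 0 for the buyer; the seller offers 0 and keeps 80.
Round 3 (the buyer proposes): the seller can get 80 next round, worth 0.94 × 80 = 75.2 now; the buyer offers that and keeps 4.8.
Round 2 (the seller proposes): the buyer can get 4.8 next round, worth 0.66 × 4.8 = 3.168 now. The seller offers 3.168 and keeps 80 − 3.168 = 76.832.
So by rejecting in round 1, the seller gets 76.832 next round, worth 0.94 × 76.832 = 72.22208 now.
Offer 65 < 72.22208, so the seller rejects.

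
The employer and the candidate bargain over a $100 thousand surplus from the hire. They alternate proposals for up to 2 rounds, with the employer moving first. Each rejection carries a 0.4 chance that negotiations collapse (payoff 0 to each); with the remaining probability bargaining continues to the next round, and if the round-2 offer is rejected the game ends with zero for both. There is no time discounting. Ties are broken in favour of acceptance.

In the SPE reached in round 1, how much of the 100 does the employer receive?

40

Round 2 (the candidate proposes): rejection yields 0 for the employer; the candidate offers 0 and keeps 100.
Round 1 (the employer proposes): rejecting gives the candidate an expected 0.6 × 100 = 60. The employer offers 60 and keeps 100 − 60 = 40.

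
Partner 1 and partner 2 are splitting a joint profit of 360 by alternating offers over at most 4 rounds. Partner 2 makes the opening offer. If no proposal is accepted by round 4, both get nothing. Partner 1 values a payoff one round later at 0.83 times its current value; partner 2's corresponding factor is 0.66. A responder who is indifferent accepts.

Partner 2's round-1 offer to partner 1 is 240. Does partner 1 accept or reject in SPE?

Round 4 (partner 1 proposes): partner 2 will accept anything ≥ 0, so partner 1 offers 0 and keeps 360.
Round 3 (partner 2 proposes): partner 1 can get 360 next round, worth 0.83 × 360 = 298.8 now, so partner 2 offers 298.8, keeping 61.2.
Round 2 (partner 1 proposes): partner 2 can get 61.2 next round, worth 0.66 × 61.2 = 40.392 now. Partner 1 offers 40.392 and keeps 360 − 40.392 = 319.608.
So by rejecting in round 1, partner 1 gets 319.608 next round, worth 0.83 × 319.608 = 265.27464 now.
Offer 240 < 265.27464, so partner 1 rejects.

Reject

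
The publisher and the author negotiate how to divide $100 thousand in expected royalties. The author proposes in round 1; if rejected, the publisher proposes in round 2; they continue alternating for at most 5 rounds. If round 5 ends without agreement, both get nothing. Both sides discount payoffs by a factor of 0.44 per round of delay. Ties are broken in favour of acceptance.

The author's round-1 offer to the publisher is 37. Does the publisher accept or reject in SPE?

Accept

Round 5 (the author proposes): rejection yields 0 for the publisher; the author offers 0 and keeps 100.
Round 4 (the publisher proposes): the author can get 100 next round, worth 0.44 × 100 = 44 now, so the publisher offers 44, keeping 56.
Round 3 (the author proposes): the publisher can get 56 next round, worth 0.44 × 56 = 24.64 now, so the author offers 24.64, keeping 75.36.
Round 2 (the publisher proposes): the author can get 75.36 next round, worth 0.44 × 75.36 = 33.1584 now; the publisher offers that and keeps 66.8416.
So by rejecting in round 1, the publisher gets 66.8416 next round, worth 0.44 × 66.8416 = 29.410304 now.
Offer 37 ≥ 29.410304, so the publisher accepts.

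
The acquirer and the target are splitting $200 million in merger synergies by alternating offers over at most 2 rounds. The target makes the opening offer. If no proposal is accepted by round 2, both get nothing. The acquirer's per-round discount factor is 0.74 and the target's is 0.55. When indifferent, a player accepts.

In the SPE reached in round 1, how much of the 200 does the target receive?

52

Solve by backward induction from round 2.
Round 2 (the acquirer proposes): rejection yields 0 for the target; the acquirer offers 0 and keeps 200.
Round 1 (the target proposes): the acquirer can get 200 next round, worth 0.74 × 200 = 148 now. The target offers 148 and keeps 200 − 148 = 52.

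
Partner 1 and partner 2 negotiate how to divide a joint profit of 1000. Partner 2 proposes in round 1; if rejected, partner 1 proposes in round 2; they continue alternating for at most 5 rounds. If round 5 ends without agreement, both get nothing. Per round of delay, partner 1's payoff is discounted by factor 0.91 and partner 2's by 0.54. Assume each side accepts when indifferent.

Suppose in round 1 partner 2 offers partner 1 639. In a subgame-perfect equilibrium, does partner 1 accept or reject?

Work out partner 1's continuation value if the offer is rejected.
Round 5 (partner 2 proposes): rejection yields 0 for partner 1; partner 2 offers 0 and keeps 1000.
Round 4 (partner 1 proposes): partner 2 can get 1000 next round, worth 0.54 × 1000 = 540 now. Partner 1 offers 540 and keeps 1000 − 540 = 460.
Round 3 (partner 2 proposes): partner 1 can get 460 next round, worth 0.91 × 460 = 418.6 now, so partner 2 offers 418.6, keeping 581.4.
Round 2 (partner 1 proposes): partner 2 can get 581.4 next round, worth 0.54 × 581.4 = 313.956 now, so partner 1 offers 313.956, keeping 686.044.
So by rejecting in round 1, partner 1 gets 686.044 next round, worth 0.91 × 686.044 = 624.30004 now.
Offer 639 ≥ 624.30004, so partner 1 accepts.

Accept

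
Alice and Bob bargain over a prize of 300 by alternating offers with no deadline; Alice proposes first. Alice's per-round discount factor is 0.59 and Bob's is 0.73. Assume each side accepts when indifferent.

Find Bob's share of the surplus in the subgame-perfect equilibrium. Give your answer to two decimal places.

157.72

Let x be Alice's share when Alice proposes and y be Bob's share when Bob proposes.
Bob accepts iff offered ≥ 0.73·y, so x = 300 − 0.73y. Symmetrically y = 300 − 0.59x.
Substituting: x = 300 − 0.73(300 − 0.59x), giving x(1 − 0.59·0.73) = 300(1 − 0.73).
So x = 300 × 0.27 / 0.5693 ≈ 142.2800, and Bob receives 300 − x ≈ 157.7200.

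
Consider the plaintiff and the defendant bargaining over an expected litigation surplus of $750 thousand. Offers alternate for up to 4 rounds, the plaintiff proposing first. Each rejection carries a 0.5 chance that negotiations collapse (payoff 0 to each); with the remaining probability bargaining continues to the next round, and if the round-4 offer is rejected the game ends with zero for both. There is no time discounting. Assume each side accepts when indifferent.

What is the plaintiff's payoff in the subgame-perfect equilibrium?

Round 4 (the defendant proposes): rejection yields 0 for the plaintiff; the defendant offers 0 and keeps 750.
Round 3 (the plaintiff proposes): rejecting gives the defendant an expected 0.5 × 750 = 375, so the plaintiff offers 375, keeping 375.
Round 2 (the defendant proposes): rejecting gives the plaintiff an expected 0.5 × 375 = 187.5. The defendant offers 187.5 and keeps 750 − 187.5 = 562.5.
Round 1 (the plaintiff proposes): rejecting gives the defendant an expected 0.5 × 562.5 = 281.25. The plaintiff offers 281.25 and keeps 750 − 281.25 = 468.75.

468.75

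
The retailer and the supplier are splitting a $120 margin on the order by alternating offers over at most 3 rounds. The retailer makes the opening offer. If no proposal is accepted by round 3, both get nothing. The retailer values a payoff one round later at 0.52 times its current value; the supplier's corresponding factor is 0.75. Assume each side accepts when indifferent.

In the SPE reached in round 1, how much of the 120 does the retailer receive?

Round 3 (the retailer proposes): the supplier will accept anything ≥ 0, so the retailer offers 0 and keeps 120.
Round 2 (the supplier proposes): the retailer can get 120 next round, worth 0.52 × 120 = 62.4 now. The supplier offers 62.4 and keeps 120 − 62.4 = 57.6.
Round 1 (the retailer proposes): the supplier can get 57.6 next round, worth 0.75 × 57.6 = 43.2 now. The retailer offers 43.2 and keeps 120 − 43.2 = 76.8.

76.8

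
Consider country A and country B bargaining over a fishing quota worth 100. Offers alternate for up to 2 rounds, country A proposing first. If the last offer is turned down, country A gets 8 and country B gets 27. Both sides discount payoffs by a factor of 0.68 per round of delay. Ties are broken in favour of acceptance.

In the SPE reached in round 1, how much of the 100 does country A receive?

Work backward from the last round.
Round 2 (country B proposes): country A gets 8 if talks fail, so country B offers 8 and keeps 92.
Round 1 (country A proposes): country B can get 92 next round, worth 0.68 × 92 = 62.56 now; country A offers that and keeps 37.44.

37.44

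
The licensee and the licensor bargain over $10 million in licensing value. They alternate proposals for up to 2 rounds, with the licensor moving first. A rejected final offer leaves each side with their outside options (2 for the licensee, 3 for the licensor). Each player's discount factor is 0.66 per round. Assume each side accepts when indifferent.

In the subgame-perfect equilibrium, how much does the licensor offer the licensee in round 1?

Round 2 (the licensee proposes): the licensor gets 3 if talks fail, so the licensee offers 3 and keeps 7.
Round 1 (the licensor proposes): the licensee can get 7 next round, worth 0.66 × 7 = 4.62 now, so the licensor offers 4.62, keeping 5.38.

4.62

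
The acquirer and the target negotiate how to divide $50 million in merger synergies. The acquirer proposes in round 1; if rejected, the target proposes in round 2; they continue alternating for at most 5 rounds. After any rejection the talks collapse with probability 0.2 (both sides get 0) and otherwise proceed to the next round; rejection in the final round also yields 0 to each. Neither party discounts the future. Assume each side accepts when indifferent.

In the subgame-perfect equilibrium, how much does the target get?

Round 5 (the acquirer proposes): rejection yields 0 for the target; the acquirer offers 0 and keeps 50.
Round 4 (the target proposes): rejecting gives the acquirer an expected 0.8 × 50 = 40, so the target offers 40, keeping 10.
Round 3 (the acquirer proposes): rejecting gives the target an expected 0.8 × 10 = 8, so the acquirer offers 8, keeping 42.
Round 2 (the target proposes): rejecting gives the acquirer an expected 0.8 × 42 = 33.6, so the target offers 33.6, keeping 16.4.
Round 1 (the acquirer proposes): rejecting gives the target an expected 0.8 × 16.4 = 13.12; the acquirer offers that and keeps 36.88.

13.12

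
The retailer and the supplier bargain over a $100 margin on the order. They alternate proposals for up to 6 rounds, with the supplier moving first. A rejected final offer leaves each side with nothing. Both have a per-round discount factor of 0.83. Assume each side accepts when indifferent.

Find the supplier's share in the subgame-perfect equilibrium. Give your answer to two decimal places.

36.78

Round 6 (the retailer proposes): the supplier will accept anything ≥ 0, so the retailer offers 0 and keeps 100.
Round 5 (the supplier proposes): the retailer can get 100 next round, worth 0.83 × 100 = 83 now, so the supplier offers 83, keeping 17.
Round 4 (the retailer proposes): the supplier can get 17 next round, worth 0.83 × 17 = 14.11 now, so the retailer offers 14.11, keeping 85.89.
Round 3 (the supplier proposes): the retailer can get 85.89 next round, worth 0.83 × 85.89 = 71.2887 now; the supplier offers that and keeps 28.7113.
Round 2 (the retailer proposes): the supplier can get 28.7113 next round, worth 0.83 × 28.7113 = 23.830379 now; the retailer offers that and keeps 76.169621.
Round 1 (the supplier proposes): the retailer can get 76.169621 next round, worth 0.83 × 76.169621 = 63.22078543 now, so the supplier offers 63.22078543, keeping 36.77921457.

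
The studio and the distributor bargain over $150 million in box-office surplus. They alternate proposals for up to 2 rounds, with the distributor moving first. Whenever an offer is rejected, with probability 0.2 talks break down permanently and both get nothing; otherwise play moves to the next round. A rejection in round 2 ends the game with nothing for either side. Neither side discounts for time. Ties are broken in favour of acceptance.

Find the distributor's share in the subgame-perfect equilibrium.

Round 2 (the studio proposes): the distributor will accept anything ≥ 0, so the studio offers 0 and keeps 150.
Round 1 (the distributor proposes): rejecting gives the studio an expected 0.8 × 150 = 120. The distributor offers 120 and keeps 150 − 120 = 30.

30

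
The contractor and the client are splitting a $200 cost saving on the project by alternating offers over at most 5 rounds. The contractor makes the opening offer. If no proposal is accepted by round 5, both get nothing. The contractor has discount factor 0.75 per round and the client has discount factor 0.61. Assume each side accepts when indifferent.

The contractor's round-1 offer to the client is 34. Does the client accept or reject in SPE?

Reject

Round 5 (the contractor proposes): rejection yields 0 for the client; the contractor offers 0 and keeps 200.
Round 4 (the client proposes): the contractor can get 200 next round, worth 0.75 × 200 = 150 now, so the client offers 150, keeping 50.
Round 3 (the contractor proposes): the client can get 50 next round, worth 0.61 × 50 = 30.5 now, so the contractor offers 30.5, keeping 169.5.
Round 2 (the client proposes): the contractor can get 169.5 next round, worth 0.75 × 169.5 = 127.125 now; the client offers that and keeps 72.875.
So by rejecting in round 1, the client gets 72.875 next round, worth 0.61 × 72.875 = 44.45375 now.
Offer 34 < 44.45375, so the client rejects.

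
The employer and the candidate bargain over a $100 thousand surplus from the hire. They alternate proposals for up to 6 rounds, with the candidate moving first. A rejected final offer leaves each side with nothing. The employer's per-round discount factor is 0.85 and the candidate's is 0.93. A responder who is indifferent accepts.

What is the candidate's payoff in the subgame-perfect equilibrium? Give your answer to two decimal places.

36.23

Round 6 (the employer proposes): the candidate will accept anything ≥ 0, so the employer offers 0 and keeps 100.
Round 5 (the candidate proposes): the employer can get 100 next round, worth 0.85 × 100 = 85 now. The candidate offers 85 and keeps 100 − 85 = 15.
Round 4 (the employer proposes): the candidate can get 15 next round, worth 0.93 × 15 = 13.95 now, so the employer offers 13.95, keeping 86.05.
Round 3 (the candidate proposes): the employer can get 86.05 next round, worth 0.85 × 86.05 = 73.1425 now, so the candidate offers 73.1425, keeping 26.8575.
Round 2 (the employer proposes): the candidate can get 26.8575 next round, worth 0.93 × 26.8575 = 24.977475 now, so the employer offers 24.977475, keeping 75.022525.
Round 1 (the candidate proposes): the employer can get 75.022525 next round, worth 0.85 × 75.022525 = 63.76914625 now. The candidate offers 63.76914625 and keeps 100 − 63.76914625 = 36.23085375.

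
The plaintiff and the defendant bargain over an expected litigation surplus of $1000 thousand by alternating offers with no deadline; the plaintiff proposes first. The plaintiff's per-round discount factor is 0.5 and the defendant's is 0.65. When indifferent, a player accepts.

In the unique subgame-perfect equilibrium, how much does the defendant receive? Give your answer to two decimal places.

481.48

In a stationary SPE each proposer offers the other exactly their discounted continuation value.
If the plaintiff keeps x when proposing and the defendant keeps y when proposing, then x = 1000 − 0.65y and y = 1000 − 0.5x.
Solving: x = 1000(1 − 0.65) / (1 − 0.5·0.65) = 350 / 0.675 ≈ 518.5185.
The defendant gets 1000 − 518.5185 ≈ 481.4815.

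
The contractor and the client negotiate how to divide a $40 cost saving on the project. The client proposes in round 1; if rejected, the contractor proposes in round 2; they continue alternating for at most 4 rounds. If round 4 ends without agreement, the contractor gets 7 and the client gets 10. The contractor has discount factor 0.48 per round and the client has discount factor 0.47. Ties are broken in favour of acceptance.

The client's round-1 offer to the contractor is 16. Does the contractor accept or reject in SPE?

Round 4 (the contractor proposes): the client gets 10 if talks fail, so the contractor offers 10 and keeps 30.
Round 3 (the client proposes): the contractor can get 30 next round, worth 0.48 × 30 = 14.4 now, so the client offers 14.4, keeping 25.6.
Round 2 (the contractor proposes): the client can get 25.6 next round, worth 0.47 × 25.6 = 12.032 now. The contractor offers 12.032 and keeps 40 − 12.032 = 27.968.
So by rejecting in round 1, the contractor gets 27.968 next round, worth 0.48 × 27.968 = 13.42464 now.
Offer 16 ≥ 13.42464, so the contractor accepts.

Accept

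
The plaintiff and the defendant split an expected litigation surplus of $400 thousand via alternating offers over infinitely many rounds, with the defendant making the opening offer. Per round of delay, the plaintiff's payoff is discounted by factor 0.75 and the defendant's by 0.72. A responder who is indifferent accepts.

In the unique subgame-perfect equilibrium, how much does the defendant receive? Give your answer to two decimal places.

When the defendant proposes, the plaintiff accepts any offer worth at least 0.75 times what the plaintiff would get by proposing next round; and vice versa.
This gives x = 400 − 0.75y and y = 400 − 0.72x, where x and y are each side's share when it proposes.
Hence (1 − 0.75·0.72)x = 400(1 − 0.75), i.e. 0.46·x = 100.
x ≈ 217.3913; the plaintiff's share is 400 − x ≈ 182.6087.

217.39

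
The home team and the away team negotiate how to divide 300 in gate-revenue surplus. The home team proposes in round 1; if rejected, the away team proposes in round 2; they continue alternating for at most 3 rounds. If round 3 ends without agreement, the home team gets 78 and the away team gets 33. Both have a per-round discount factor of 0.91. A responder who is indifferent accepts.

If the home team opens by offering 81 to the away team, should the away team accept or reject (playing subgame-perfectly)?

Work out the away team's continuation value if the offer is rejected.
Round 3 (the home team proposes): the away team gets 33 if talks fail, so the home team offers 33 and keeps 267.
Round 2 (the away team proposes): the home team can get 267 next round, worth 0.91 × 267 = 242.97 now, so the away team offers 242.97, keeping 57.03.
So by rejecting in round 1, the away team gets 57.03 next round, worth 0.91 × 57.03 = 51.8973 now.
Offer 81 ≥ 51.8973, so the away team accepts.

Accept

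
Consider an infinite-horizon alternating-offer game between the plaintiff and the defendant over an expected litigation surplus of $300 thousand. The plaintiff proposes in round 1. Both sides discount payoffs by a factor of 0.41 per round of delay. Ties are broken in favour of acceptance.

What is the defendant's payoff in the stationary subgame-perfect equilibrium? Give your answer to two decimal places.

87.23

When the plaintiff proposes, the defendant accepts any offer worth at least 0.41 times what the defendant would get by proposing next round; and vice versa.
This gives x = 300 − 0.41y and y = 300 − 0.41x, where x and y are each side's share when it proposes.
Hence (1 − 0.41·0.41)x = 300(1 − 0.41), i.e. 0.8319·x = 177.
x ≈ 212.7660; the defendant's share is 300 − x ≈ 87.2340.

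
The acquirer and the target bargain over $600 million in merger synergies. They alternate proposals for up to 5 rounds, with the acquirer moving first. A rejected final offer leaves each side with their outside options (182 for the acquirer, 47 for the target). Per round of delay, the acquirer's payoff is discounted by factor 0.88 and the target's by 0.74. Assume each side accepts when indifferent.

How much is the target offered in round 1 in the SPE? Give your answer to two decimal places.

Round 5 (the acquirer proposes): the target gets 47 if talks fail, so the acquirer offers 47 and keeps 553.
Round 4 (the target proposes): the acquirer can get 553 next round, worth 0.88 × 553 = 486.64 now, so the target offers 486.64, keeping 113.36.
Round 3 (the acquirer proposes): the target can get 113.36 next round, worth 0.74 × 113.36 = 83.8864 now, so the acquirer offers 83.8864, keeping 516.1136.
Round 2 (the target proposes): the acquirer can get 516.1136 next round, worth 0.88 × 516.1136 = 454.179968 now; the target offers that and keeps 145.820032.
Round 1 (the acquirer proposes): the target can get 145.820032 next round, worth 0.74 × 145.820032 = 107.90682368 now, so the acquirer offers 107.90682368, keeping 492.09317632.

107.91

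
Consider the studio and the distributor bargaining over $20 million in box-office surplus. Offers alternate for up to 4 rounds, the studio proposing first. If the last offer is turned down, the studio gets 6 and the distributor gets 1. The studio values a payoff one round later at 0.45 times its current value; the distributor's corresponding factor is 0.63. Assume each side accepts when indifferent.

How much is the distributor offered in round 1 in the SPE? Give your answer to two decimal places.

Work backward from the last round.
Round 4 (the distributor proposes): the studio gets 6 if talks fail, so the distributor offers 6 and keeps 14.
Round 3 (the studio proposes): the distributor can get 14 next round, worth 0.63 × 14 = 8.82 now, so the studio offers 8.82, keeping 11.18.
Round 2 (the distributor proposes): the studio can get 11.18 next round, worth 0.45 × 11.18 = 5.031 now; the distributor offers that and keeps 14.969.
Round 1 (the studio proposes): the distributor can get 14.969 next round, worth 0.63 × 14.969 = 9.43047 now. The studio offers 9.43047 and keeps 20 − 9.43047 = 10.56953.

9.43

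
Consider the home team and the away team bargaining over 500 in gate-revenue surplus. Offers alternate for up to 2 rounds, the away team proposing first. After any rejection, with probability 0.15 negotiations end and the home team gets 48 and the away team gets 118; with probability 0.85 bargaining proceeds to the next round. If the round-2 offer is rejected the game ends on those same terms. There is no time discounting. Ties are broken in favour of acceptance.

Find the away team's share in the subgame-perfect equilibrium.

By backward induction:
Round 2 (the home team proposes): the away team gets 118 if talks fail, so the home team offers 118 and keeps 382.
Round 1 (the away team proposes): rejecting gives the home team an expected 0.85 × 382 + 0.15 × 48 = 331.9. The away team offers 331.9 and keeps 500 − 331.9 = 168.1.

168.1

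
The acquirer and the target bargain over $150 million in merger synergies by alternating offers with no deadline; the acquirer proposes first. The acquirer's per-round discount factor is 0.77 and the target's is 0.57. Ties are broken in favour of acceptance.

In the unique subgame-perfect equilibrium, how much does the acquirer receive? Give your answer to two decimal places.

114.95

Let x be the acquirer's share when the acquirer proposes and y be the target's share when the target proposes.
The target accepts iff offered ≥ 0.57·y, so x = 150 − 0.57y. Symmetrically y = 150 − 0.77x.
Substituting: x = 150 − 0.57(150 − 0.77x), giving x(1 − 0.77·0.57) = 150(1 − 0.57).
So x = 150 × 0.43 / 0.5611 ≈ 114.9528, and the target receives 150 − x ≈ 35.0472.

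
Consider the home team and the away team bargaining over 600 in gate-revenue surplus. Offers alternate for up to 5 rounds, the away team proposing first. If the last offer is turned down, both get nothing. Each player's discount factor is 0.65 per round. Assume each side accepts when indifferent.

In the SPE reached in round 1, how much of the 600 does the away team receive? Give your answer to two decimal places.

405.83

Round 5 (the away team proposes): rejection yields 0 for the home team; the away team offers 0 and keeps 600.
Round 4 (the home team proposes): the away team can get 600 next round, worth 0.65 × 600 = 390 now; the home team offers that and keeps 210.
Round 3 (the away team proposes): the home team can get 210 next round, worth 0.65 × 210 = 136.5 now. The away team offers 136.5 and keeps 600 − 136.5 = 463.5.
Round 2 (the home team proposes): the away team can get 463.5 next round, worth 0.65 × 463.5 = 301.275 now; the home team offers that and keeps 298.725.
Round 1 (the away team proposes): the home team can get 298.725 next round, worth 0.65 × 298.725 = 194.17125 now, so the away team offers 194.17125, keeping 405.82875.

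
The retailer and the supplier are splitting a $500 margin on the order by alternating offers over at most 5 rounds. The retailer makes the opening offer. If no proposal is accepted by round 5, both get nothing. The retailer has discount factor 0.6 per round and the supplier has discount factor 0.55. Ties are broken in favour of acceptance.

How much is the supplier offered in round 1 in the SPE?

Work backward from the last round.
Round 5 (the retailer proposes): rejection yields 0 for the supplier; the retailer offers 0 and keeps 500.
Round 4 (the supplier proposes): the retailer can get 500 next round, worth 0.6 × 500 = 300 now, so the supplier offers 300, keeping 200.
Round 3 (the retailer proposes): the supplier can get 200 next round, worth 0.55 × 200 = 110 now, so the retailer offers 110, keeping 390.
Round 2 (the supplier proposes): the retailer can get 390 next round, worth 0.6 × 390 = 234 now; the supplier offers that and keeps 266.
Round 1 (the retailer proposes): the supplier can get 266 next round, worth 0.55 × 266 = 146.3 now, so the retailer offers 146.3, keeping 353.7.

146.3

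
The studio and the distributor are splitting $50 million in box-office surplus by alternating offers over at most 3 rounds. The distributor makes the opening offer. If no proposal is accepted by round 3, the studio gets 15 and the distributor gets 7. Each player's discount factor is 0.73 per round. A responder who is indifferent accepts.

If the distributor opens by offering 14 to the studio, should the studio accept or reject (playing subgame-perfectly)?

Round 3 (the distributor proposes): the studio gets 15 if talks fail, so the distributor offers 15 and keeps 35.
Round 2 (the studio proposes): the distributor can get 35 next round, worth 0.73 × 35 = 25.55 now. The studio offers 25.55 and keeps 50 − 25.55 = 24.45.
So by rejecting in round 1, the studio gets 24.45 next round, worth 0.73 × 24.45 = 17.8485 now.
Offer 14 < 17.8485, so the studio rejects.

Reject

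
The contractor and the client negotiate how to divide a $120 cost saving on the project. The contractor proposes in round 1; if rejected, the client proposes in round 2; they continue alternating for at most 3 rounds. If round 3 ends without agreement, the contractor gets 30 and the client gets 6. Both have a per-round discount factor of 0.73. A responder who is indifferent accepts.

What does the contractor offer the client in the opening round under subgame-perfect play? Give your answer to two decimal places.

Round 3 (the contractor proposes): the client gets 6 if talks fail, so the contractor offers 6 and keeps 114.
Round 2 (the client proposes): the contractor can get 114 next round, worth 0.73 × 114 = 83.22 now; the client offers that and keeps 36.78.
Round 1 (the contractor proposes): the client can get 36.78 next round, worth 0.73 × 36.78 = 26.8494 now; the contractor offers that and keeps 93.1506.

26.85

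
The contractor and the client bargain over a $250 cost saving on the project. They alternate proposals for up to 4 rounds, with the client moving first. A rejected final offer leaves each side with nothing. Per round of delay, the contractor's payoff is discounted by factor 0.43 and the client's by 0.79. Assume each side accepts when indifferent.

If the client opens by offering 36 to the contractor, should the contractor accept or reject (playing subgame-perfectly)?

Reject

Work out the contractor's continuation value if the offer is rejected.
Round 4 (the contractor proposes): rejection yields 0 for the client; the contractor offers 0 and keeps 250.
Round 3 (the client proposes): the contractor can get 250 next round, worth 0.43 × 250 = 107.5 now; the client offers that and keeps 142.5.
Round 2 (the contractor proposes): the client can get 142.5 next round, worth 0.79 × 142.5 = 112.575 now. The contractor offers 112.575 and keeps 250 − 112.575 = 137.425.
So by rejecting in round 1, the contractor gets 137.425 next round, worth 0.43 × 137.425 = 59.09275 now.
Offer 36 < 59.09275, so the contractor rejects.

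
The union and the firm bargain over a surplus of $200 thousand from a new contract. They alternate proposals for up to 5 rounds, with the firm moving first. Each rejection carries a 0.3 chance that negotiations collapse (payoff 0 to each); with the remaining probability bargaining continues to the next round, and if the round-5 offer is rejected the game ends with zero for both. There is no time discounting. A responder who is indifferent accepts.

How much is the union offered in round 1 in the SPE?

By backward induction:
Round 5 (the firm proposes): the union will accept anything ≥ 0, so the firm offers 0 and keeps 200.
Round 4 (the union proposes): rejecting gives the firm an expected 0.7 × 200 = 140; the union offers that and keeps 60.
Round 3 (the firm proposes): rejecting gives the union an expected 0.7 × 60 = 42, so the firm offers 42, keeping 158.
Round 2 (the union proposes): rejecting gives the firm an expected 0.7 × 158 = 110.6, so the union offers 110.6, keeping 89.4.
Round 1 (the firm proposes): rejecting gives the union an expected 0.7 × 89.4 = 62.58; the firm offers that and keeps 137.42.

62.58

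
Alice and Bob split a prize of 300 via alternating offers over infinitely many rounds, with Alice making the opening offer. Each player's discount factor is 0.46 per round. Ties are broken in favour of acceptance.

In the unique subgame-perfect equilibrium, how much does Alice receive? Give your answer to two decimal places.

When Alice proposes, Bob accepts any offer worth at least 0.46 times what Bob would get by proposing next round; and vice versa.
This gives x = 300 − 0.46y and y = 300 − 0.46x, where x and y are each side's share when it proposes.
Hence (1 − 0.46·0.46)x = 300(1 − 0.46), i.e. 0.7884·x = 162.
x ≈ 205.4795; Bob's share is 300 − x ≈ 94.5205.

205.48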